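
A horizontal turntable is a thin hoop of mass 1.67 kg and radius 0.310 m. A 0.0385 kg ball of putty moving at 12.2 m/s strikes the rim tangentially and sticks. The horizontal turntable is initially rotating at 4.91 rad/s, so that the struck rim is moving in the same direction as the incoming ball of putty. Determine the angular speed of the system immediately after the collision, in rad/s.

|ω_f| ≈ 5.69 rad/s

The axle reaction passes through the axle and exerts no torque about it; angular momentum about the axle is conserved through the impact.
I_p = (1.67)(0.310)² = 0.1605 kg·m². Taking the sense of the ball of putty's angular momentum as positive, L_{ball} = m v R = (0.0385)(12.2)(0.310) = 0.1456 kg·m²/s.
L_i = +I_p ω_p + m v R = +(0.1605)(4.91) + 0.1456 = 0.9336 kg·m²/s.
After sticking, I_f = I_p + m R² = 0.1605 + (0.0385)(0.310)² = 0.1642 kg·m².
ω_f = L_i / I_f = 0.9336 / 0.1642 = 5.686 rad/s.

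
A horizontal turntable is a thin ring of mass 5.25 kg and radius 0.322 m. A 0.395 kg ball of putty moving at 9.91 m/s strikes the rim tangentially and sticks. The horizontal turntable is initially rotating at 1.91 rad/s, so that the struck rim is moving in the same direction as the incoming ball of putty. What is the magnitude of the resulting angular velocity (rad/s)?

About the axle the impulsive forces during the collision are internal, so angular momentum about that axis is conserved.
I_p = (5.25)(0.322)² = 0.5443 kg·m². Taking the sense of the ball of putty's angular momentum as positive, L_{ball} = m v R = (0.395)(9.91)(0.322) = 1.260 kg·m²/s.
L_i = +I_p ω_p + m v R = +(0.5443)(1.91) + 1.260 = 2.300 kg·m²/s.
After sticking, I_f = I_p + m R² = 0.5443 + (0.395)(0.322)² = 0.5853 kg·m².
ω_f = L_i / I_f = 2.300 / 0.5853 = 3.930 rad/s.

|ω_f| ≈ 3.93 rad/s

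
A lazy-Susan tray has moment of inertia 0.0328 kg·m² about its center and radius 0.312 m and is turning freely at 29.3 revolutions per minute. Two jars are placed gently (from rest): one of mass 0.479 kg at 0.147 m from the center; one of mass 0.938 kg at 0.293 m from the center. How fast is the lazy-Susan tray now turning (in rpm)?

ω_f ≈ 7.77 rpm

The added mass arrives with no angular momentum about the center, and any external torque about the center is negligible, so the system's angular momentum is conserved.
Added inertia Σmr² = (0.479)(0.147)² + (0.938)(0.293)² = 0.09088 kg·m²; I_f = 0.03280 + 0.09088 = 0.1237 kg·m².
ω_f = I_p ω_i / I_f = (0.03280)(29.3) / 0.1237 = 7.771 rpm.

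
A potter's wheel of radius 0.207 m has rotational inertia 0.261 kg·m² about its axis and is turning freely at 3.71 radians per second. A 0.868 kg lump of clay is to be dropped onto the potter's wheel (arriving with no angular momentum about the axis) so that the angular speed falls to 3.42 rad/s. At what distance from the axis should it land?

r ≈ 0.160 m

No external torque acts about the axis; L_before = L_after.
I_p ω_i = (I_p + m r²) ω_f ⇒ m r² = I_p(ω_i/ω_f − 1) = 0.2610(3.71/3.42 − 1) = 0.02213 kg·m².
r = √(0.02213/0.868) = 0.1597 m.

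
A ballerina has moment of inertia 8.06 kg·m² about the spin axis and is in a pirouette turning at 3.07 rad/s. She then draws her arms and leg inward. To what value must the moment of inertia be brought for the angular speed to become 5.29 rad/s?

Angular momentum about the spin axis is conserved since the torque about it is zero.
I₂ = I₁ω₁ / ω₂ = (8.06)(3.07) / (5.29) = 4.678 kg·m².

I₂ ≈ 4.68 kg·m²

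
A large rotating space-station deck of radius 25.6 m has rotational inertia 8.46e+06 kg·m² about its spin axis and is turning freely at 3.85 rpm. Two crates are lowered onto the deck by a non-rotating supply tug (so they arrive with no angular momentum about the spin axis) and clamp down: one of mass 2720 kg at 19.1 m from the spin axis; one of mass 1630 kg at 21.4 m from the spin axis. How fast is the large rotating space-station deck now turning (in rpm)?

No external torque acts about the spin axis; L_before = L_after.
Added inertia Σmr² = (2720)(19.1)² + (1630)(21.4)² = 1.739e+06 kg·m²; I_f = 8.460e+06 + 1.739e+06 = 1.020e+07 kg·m².
ω_f = I_p ω_i / I_f = (8.460e+06)(3.85) / 1.020e+07 = 3.194 rpm.

ω_f ≈ 3.19 rpm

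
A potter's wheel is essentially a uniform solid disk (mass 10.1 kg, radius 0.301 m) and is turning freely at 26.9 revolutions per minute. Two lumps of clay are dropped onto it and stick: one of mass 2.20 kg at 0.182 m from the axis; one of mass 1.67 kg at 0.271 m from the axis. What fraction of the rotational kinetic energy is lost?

The added mass arrives with no angular momentum about the axis, and any external torque about the axis is negligible, so the system's angular momentum is conserved.
I_p = ½(10.1)(0.301)² = 0.4575 kg·m².
Added inertia Σmr² = (2.20)(0.182)² + (1.67)(0.271)² = 0.1955 kg·m²; I_f = 0.4575 + 0.1955 = 0.6531 kg·m².
ω_f = I_p ω_i / I_f = (0.4575)(26.9) / 0.6531 = 18.85 rpm.
KE_i = ½(0.4575)(2.817 rad/s)² = 1.815 J; KE_f = ½(0.6531)(1.974)² = 1.272 J.
Fraction lost = 0.2994.

fraction ≈ 0.299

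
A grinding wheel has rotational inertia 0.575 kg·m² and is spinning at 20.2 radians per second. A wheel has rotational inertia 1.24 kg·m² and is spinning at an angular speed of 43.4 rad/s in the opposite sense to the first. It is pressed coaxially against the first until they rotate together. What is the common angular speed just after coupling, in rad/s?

The coupling torques are internal; angular momentum about the shared axis is conserved.
Taking A's sense as positive: L = (0.5750)(20.2) − (1.240)(43.4) = -42.20 kg·m²·rad/s.
Combined I = 0.5750 + 1.240 = 1.815 kg·m².
ω_f = L / I = -42.20 / 1.815 = -23.25 rad/s.

|ω_f| ≈ 23.3 rad/s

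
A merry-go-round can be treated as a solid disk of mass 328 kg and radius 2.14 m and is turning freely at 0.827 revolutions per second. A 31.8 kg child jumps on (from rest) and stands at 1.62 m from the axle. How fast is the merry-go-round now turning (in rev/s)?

The added mass arrives with no angular momentum about the axle, and any external torque about the axle is negligible, so the system's angular momentum is conserved.
I_p = ½(328)(2.14)² = 751.1 kg·m².
Added inertia Σmr² = (31.8)(1.62)² = 83.46 kg·m²; I_f = 751.1 + 83.46 = 834.5 kg·m².
ω_f = I_p ω_i / I_f = (751.1)(0.827) / 834.5 = 0.7443 rev/s.

ω_f ≈ 0.744 rev/s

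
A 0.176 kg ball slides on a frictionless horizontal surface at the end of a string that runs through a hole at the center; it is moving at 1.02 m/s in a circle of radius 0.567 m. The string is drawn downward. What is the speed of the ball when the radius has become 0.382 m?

v₂ ≈ 1.51 m/s

The only horizontal force on the mass is along the cord (radial), so it exerts no torque about the hole and angular momentum m v r is conserved.
v₂ = v₁ r₁ / r₂ = (1.02)(0.567) / (0.382) = 1.514 m/s.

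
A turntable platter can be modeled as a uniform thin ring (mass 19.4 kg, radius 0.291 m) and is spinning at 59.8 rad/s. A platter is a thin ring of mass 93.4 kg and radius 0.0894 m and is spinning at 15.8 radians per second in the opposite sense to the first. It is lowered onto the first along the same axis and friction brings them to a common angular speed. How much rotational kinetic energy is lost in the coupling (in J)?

The coupling torques are internal; angular momentum about the shared axis is conserved.
Moments of inertia: I_A = (19.4)(0.291)² = 1.643 kg·m²; I_B = (93.4)(0.0894)² = 0.7465 kg·m².
Taking A's sense as positive: L = (1.643)(59.8) − (0.7465)(15.8) = 86.45 kg·m²·rad/s.
Combined I = 1.643 + 0.7465 = 2.389 kg·m².
ω_f = L / I = 86.45 / 2.389 = 36.18 rad/s.
KE_i = ½ΣIω² = 3031 J; KE_f = ½(2.389)(36.18)² = 1564 J.

ΔKE lost ≈ 1470 J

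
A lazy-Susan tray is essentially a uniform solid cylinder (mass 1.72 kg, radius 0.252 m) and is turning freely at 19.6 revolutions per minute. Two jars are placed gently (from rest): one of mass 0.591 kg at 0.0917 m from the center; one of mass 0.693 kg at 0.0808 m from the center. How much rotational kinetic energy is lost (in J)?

The added mass arrives with no angular momentum about the center, and any external torque about the center is negligible, so the system's angular momentum is conserved.
I_p = ½(1.72)(0.252)² = 0.05461 kg·m².
Added inertia Σmr² = (0.591)(0.0917)² + (0.693)(0.0808)² = 0.009494 kg·m²; I_f = 0.05461 + 0.009494 = 0.06411 kg·m².
ω_f = I_p ω_i / I_f = (0.05461)(19.6) / 0.06411 = 16.70 rpm.
KE_i = ½(0.05461)(2.053 rad/s)² = 0.1150 J; KE_f = ½(0.06411)(1.749)² = 0.09800 J.

energy lost ≈ 0.0170 J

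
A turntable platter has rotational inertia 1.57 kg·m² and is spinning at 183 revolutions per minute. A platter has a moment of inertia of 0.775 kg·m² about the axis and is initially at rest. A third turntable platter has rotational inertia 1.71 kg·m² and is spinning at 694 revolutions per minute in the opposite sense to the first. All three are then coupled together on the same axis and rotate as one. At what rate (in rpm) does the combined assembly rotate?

|ω_f| ≈ 222 rpm

No external torque acts about the common axis, so total angular momentum is conserved.
Taking A's sense as positive: L = (1.570)(183) − (1.710)(694) = -899.4 kg·m²·rpm.
Combined I = 1.570 + 0.7750 + 1.710 = 4.055 kg·m².
ω_f = L / I = -899.4 / 4.055 = -221.8 rpm.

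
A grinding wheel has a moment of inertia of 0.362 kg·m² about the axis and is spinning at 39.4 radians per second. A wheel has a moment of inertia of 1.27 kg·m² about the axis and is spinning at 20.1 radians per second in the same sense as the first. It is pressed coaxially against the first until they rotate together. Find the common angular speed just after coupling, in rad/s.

|ω_f| ≈ 24.4 rad/s

The coupling torques are internal; angular momentum about the shared axis is conserved.
Taking A's sense as positive: L = (0.3620)(39.4) + (1.270)(20.1) = 39.79 kg·m²·rad/s.
Combined I = 0.3620 + 1.270 = 1.632 kg·m².
ω_f = L / I = 39.79 / 1.632 = 24.38 rad/s.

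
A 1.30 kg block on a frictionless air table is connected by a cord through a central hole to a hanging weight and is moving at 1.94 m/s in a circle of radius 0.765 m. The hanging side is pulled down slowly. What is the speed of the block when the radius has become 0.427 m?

The only horizontal force on the mass is along the cord (radial), so it exerts no torque about the hole and angular momentum m v r is conserved.
v₂ = v₁ r₁ / r₂ = (1.94)(0.765) / (0.427) = 3.476 m/s.

v₂ ≈ 3.48 m/s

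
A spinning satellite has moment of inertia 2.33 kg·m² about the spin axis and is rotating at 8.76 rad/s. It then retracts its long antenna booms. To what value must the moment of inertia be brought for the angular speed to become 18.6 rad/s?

Angular momentum about the spin axis is conserved since the torque about it is zero.
I₂ = I₁ω₁ / ω₂ = (2.33)(8.76) / (18.6) = 1.097 kg·m².

I₂ ≈ 1.10 kg·m²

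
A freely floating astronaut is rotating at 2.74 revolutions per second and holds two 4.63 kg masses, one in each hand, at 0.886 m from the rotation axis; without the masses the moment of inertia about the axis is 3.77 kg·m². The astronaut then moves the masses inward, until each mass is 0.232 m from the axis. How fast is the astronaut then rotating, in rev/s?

Angular momentum about the spin axis is conserved since the torque about it is zero.
I₁ = 3.77 + 2(4.63)(0.886)² = 11.04 kg·m²; I₂ = 3.77 + 2(4.63)(0.232)² = 4.268 kg·m².
ω₂ = I₁ω₁ / I₂ = (11.04)(2.74 rev/s) / (4.268) = 7.086 rev/s.

ω₂ ≈ 7.09 rev/s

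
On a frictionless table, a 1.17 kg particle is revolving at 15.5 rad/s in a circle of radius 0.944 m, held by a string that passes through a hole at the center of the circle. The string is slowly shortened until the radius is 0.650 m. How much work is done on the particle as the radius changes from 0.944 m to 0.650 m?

The constraining force is radial, so m r² ω about the center is conserved.
ω₂ = ω₁ (r₁/r₂)² = (15.5)(0.944/0.650)² = 32.69 rad/s.
W = ΔKE = ½m(v₂² − v₁²) = 138.9 J.

W ≈ 139 J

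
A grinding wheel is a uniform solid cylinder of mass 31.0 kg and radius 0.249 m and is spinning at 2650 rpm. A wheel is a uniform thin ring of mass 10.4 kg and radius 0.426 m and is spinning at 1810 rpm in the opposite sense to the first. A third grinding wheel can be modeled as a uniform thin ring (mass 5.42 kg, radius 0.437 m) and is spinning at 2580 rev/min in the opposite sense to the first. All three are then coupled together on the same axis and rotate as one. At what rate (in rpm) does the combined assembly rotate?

The coupling torques are internal; angular momentum about the shared axis is conserved.
Moments of inertia: I_A = ½(31.0)(0.249)² = 0.9610 kg·m²; I_B = (10.4)(0.426)² = 1.887 kg·m²; I_C = (5.42)(0.437)² = 1.035 kg·m².
Taking A's sense as positive: L = (0.9610)(2650) − (1.887)(1810) − (1.035)(2580) = -3540 kg·m²·rpm.
Combined I = 0.9610 + 1.887 + 1.035 = 3.883 kg·m².
ω_f = L / I = -3540 / 3.883 = -911.5 rpm.

|ω_f| ≈ 912 rpm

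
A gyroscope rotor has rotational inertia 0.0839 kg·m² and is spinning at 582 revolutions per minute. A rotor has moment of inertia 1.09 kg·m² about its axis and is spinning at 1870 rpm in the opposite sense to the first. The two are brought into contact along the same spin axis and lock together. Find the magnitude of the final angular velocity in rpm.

|ω_f| ≈ 1690 rpm

No external torque acts about the common axis, so total angular momentum is conserved.
Taking A's sense as positive: L = (0.08390)(582) − (1.090)(1870) = -1989 kg·m²·rpm.
Combined I = 0.08390 + 1.090 = 1.174 kg·m².
ω_f = L / I = -1989 / 1.174 = -1695 rpm.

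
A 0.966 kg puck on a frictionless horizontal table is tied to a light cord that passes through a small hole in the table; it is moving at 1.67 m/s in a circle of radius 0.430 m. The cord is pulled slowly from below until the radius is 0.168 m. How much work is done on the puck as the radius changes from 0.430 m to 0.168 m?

W ≈ 7.48 J

Central (radial) force ⇒ zero torque about the center ⇒ m v r is constant.
v₂ = v₁ r₁ / r₂ = (1.67)(0.430) / (0.168) = 4.274 m/s.
W = ΔKE = ½m(v₂² − v₁²) = 7.478 J.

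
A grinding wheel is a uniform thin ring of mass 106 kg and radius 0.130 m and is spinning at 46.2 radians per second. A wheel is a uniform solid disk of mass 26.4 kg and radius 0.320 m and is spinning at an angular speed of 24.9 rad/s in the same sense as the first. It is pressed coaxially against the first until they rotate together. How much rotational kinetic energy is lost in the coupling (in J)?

ΔKE lost ≈ 175 J

The coupling torques are internal; angular momentum about the shared axis is conserved.
Moments of inertia: I_A = (106)(0.130)² = 1.791 kg·m²; I_B = ½(26.4)(0.320)² = 1.352 kg·m².
Taking A's sense as positive: L = (1.791)(46.2) + (1.352)(24.9) = 116.4 kg·m²·rad/s.
Combined I = 1.791 + 1.352 = 3.143 kg·m².
ω_f = L / I = 116.4 / 3.143 = 37.04 rad/s.
KE_i = ½ΣIω² = 2331 J; KE_f = ½(3.143)(37.04)² = 2156 J.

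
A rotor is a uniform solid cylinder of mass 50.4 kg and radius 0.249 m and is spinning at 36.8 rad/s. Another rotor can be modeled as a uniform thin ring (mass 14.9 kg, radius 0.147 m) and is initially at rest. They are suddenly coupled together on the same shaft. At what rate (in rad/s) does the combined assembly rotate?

|ω_f| ≈ 30.5 rad/s

No external torque acts about the common axis, so total angular momentum is conserved.
Moments of inertia: I_A = ½(50.4)(0.249)² = 1.562 kg·m²; I_B = (14.9)(0.147)² = 0.3220 kg·m².
Taking A's sense as positive: L = (1.562)(36.8) = 57.50 kg·m²·rad/s.
Combined I = 1.562 + 0.3220 = 1.884 kg·m².
ω_f = L / I = 57.50 / 1.884 = 30.51 rad/s.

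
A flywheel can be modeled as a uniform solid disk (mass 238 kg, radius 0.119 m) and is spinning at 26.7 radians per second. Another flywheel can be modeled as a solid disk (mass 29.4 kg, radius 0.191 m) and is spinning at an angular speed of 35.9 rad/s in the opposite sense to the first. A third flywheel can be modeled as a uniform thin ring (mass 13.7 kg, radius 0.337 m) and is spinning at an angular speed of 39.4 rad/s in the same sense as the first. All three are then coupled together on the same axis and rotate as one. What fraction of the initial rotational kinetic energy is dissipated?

The coupling torques are internal; angular momentum about the shared axis is conserved.
Moments of inertia: I_A = ½(238)(0.119)² = 1.685 kg·m²; I_B = ½(29.4)(0.191)² = 0.5363 kg·m²; I_C = (13.7)(0.337)² = 1.556 kg·m².
Taking A's sense as positive: L = (1.685)(26.7) − (0.5363)(35.9) + (1.556)(39.4) = 87.04 kg·m²·rad/s.
Combined I = 1.685 + 0.5363 + 1.556 = 3.777 kg·m².
ω_f = L / I = 87.04 / 3.777 = 23.04 rad/s.
KE_i = ½ΣIω² = 2154 J; KE_f = ½(3.777)(23.04)² = 1003 J.
Fraction dissipated = (KE_i − KE_f)/KE_i = 0.5344.

fraction ≈ 0.534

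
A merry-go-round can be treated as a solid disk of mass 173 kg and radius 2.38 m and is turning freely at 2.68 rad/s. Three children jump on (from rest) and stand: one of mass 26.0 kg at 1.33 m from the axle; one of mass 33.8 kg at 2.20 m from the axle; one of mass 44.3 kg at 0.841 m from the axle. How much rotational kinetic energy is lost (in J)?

The added mass arrives with no angular momentum about the axle, and any external torque about the axle is negligible, so the system's angular momentum is conserved.
I_p = ½(173)(2.38)² = 490.0 kg·m².
Added inertia Σmr² = (26.0)(1.33)² + (33.8)(2.20)² + (44.3)(0.841)² = 240.9 kg·m²; I_f = 490.0 + 240.9 = 730.9 kg·m².
ω_f = I_p ω_i / I_f = (490.0)(2.68) / 730.9 = 1.797 rad/s.
KE_i = ½(490.0)(2.680 rad/s)² = 1760 J; KE_f = ½(730.9)(1.797)² = 1180 J.

energy lost ≈ 580 J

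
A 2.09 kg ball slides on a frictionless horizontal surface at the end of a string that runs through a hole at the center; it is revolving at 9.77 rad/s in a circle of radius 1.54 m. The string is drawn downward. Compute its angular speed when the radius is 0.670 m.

No torque about the axis ⇒ m r₁² ω₁ = m r₂² ω₂.
ω₂ = ω₁ (r₁/r₂)² = (9.77)(1.54/0.670)² = 51.62 rad/s.

ω₂ ≈ 51.6 rad/s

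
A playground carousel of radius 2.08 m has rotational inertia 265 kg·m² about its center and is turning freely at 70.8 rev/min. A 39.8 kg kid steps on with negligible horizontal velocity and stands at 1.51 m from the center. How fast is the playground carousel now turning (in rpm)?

ω_f ≈ 52.7 rpm

The added mass arrives with no angular momentum about the center, and any external torque about the center is negligible, so the system's angular momentum is conserved.
Added inertia Σmr² = (39.8)(1.51)² = 90.75 kg·m²; I_f = 265.0 + 90.75 = 355.7 kg·m².
ω_f = I_p ω_i / I_f = (265.0)(70.8) / 355.7 = 52.74 rpm.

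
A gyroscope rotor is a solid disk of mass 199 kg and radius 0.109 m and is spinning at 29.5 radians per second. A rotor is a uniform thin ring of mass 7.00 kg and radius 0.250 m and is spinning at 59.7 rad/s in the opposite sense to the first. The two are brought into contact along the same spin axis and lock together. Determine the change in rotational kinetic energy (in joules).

No external torque acts about the common axis, so total angular momentum is conserved.
Moments of inertia: I_A = ½(199)(0.109)² = 1.182 kg·m²; I_B = (7.00)(0.250)² = 0.4375 kg·m².
Taking A's sense as positive: L = (1.182)(29.5) − (0.4375)(59.7) = 8.755 kg·m²·rad/s.
Combined I = 1.182 + 0.4375 = 1.620 kg·m².
ω_f = L / I = 8.755 / 1.620 = 5.405 rad/s.
KE_i = ½ΣIω² = 1294 J; KE_f = ½(1.620)(5.405)² = 23.66 J.

ΔKE ≈ -1270 J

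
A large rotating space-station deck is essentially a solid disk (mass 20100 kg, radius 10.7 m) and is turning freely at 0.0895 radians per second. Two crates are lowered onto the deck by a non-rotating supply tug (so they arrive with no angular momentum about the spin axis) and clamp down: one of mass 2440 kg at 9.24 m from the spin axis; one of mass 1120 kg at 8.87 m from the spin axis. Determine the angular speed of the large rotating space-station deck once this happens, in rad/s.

ω_f ≈ 0.0712 rad/s

No external torque acts about the spin axis; L_before = L_after.
I_p = ½(20100)(10.7)² = 1.151e+06 kg·m².
Added inertia Σmr² = (2440)(9.24)² + (1120)(8.87)² = 2.964e+05 kg·m²; I_f = 1.151e+06 + 2.964e+05 = 1.447e+06 kg·m².
ω_f = I_p ω_i / I_f = (1.151e+06)(0.0895) / 1.447e+06 = 0.07117 rad/s.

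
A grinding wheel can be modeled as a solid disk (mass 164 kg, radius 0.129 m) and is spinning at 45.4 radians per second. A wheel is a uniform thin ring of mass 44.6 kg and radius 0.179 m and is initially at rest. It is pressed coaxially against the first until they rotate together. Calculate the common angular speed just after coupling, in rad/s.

No external torque acts about the common axis, so total angular momentum is conserved.
Moments of inertia: I_A = ½(164)(0.129)² = 1.365 kg·m²; I_B = (44.6)(0.179)² = 1.429 kg·m².
Taking A's sense as positive: L = (1.365)(45.4) = 61.95 kg·m²·rad/s.
Combined I = 1.365 + 1.429 = 2.794 kg·m².
ω_f = L / I = 61.95 / 2.794 = 22.18 rad/s.

|ω_f| ≈ 22.2 rad/s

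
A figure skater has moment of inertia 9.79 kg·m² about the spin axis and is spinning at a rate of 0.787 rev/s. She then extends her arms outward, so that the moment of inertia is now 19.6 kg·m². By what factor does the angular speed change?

With no external torque about the axis, L is conserved: I₁ω₁ = I₂ω₂.
ω₂/ω₁ = I₁/I₂ = 9.790 / 19.60 = 0.4995.

ω₂/ω₁ ≈ 0.499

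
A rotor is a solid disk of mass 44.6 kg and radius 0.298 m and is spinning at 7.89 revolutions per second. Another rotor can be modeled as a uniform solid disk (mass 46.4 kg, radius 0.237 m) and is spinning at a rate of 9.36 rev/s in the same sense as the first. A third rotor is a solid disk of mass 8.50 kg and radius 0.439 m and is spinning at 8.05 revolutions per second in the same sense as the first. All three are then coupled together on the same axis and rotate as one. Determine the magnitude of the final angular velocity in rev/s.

|ω_f| ≈ 8.39 rev/s

The coupling torques are internal; angular momentum about the shared axis is conserved.
Moments of inertia: I_A = ½(44.6)(0.298)² = 1.980 kg·m²; I_B = ½(46.4)(0.237)² = 1.303 kg·m²; I_C = ½(8.50)(0.439)² = 0.8191 kg·m².
Taking A's sense as positive: L = (1.980)(7.89) + (1.303)(9.36) + (0.8191)(8.05) = 34.42 kg·m²·rev/s.
Combined I = 1.980 + 1.303 + 0.8191 = 4.103 kg·m².
ω_f = L / I = 34.42 / 4.103 = 8.389 rev/s.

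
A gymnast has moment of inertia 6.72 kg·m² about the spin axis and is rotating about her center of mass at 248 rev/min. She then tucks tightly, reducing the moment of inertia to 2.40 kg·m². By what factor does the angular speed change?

No external torque acts about the spin axis, so angular momentum is conserved.
ω₂/ω₁ = I₁/I₂ = 6.720 / 2.400 = 2.800.

ω₂/ω₁ ≈ 2.80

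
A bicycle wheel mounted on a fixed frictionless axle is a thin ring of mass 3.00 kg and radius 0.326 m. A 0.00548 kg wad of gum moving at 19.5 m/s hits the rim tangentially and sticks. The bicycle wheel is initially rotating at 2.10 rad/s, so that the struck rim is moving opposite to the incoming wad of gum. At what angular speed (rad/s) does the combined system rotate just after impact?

|ω_f| ≈ 1.99 rad/s

About the axle the impulsive forces during the collision are internal, so angular momentum about that axis is conserved.
I_p = (3.00)(0.326)² = 0.3188 kg·m². Taking the sense of the wad of gum's angular momentum as positive, L_{wad} = m v R = (0.00548)(19.5)(0.326) = 0.03484 kg·m²/s.
L_i = −I_p ω_p + m v R = −(0.3188)(2.10) + 0.03484 = -0.6347 kg·m²/s.
After sticking, I_f = I_p + m R² = 0.3188 + (0.00548)(0.326)² = 0.3194 kg·m².
ω_f = L_i / I_f = -0.6347 / 0.3194 = -1.987 rad/s.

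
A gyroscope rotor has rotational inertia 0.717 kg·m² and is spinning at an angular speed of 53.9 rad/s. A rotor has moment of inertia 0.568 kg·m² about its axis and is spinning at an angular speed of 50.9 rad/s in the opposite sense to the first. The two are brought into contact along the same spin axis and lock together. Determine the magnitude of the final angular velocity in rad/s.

The coupling torques are internal; angular momentum about the shared axis is conserved.
Taking A's sense as positive: L = (0.7170)(53.9) − (0.5680)(50.9) = 9.735 kg·m²·rad/s.
Combined I = 0.7170 + 0.5680 = 1.285 kg·m².
ω_f = L / I = 9.735 / 1.285 = 7.576 rad/s.

|ω_f| ≈ 7.58 rad/s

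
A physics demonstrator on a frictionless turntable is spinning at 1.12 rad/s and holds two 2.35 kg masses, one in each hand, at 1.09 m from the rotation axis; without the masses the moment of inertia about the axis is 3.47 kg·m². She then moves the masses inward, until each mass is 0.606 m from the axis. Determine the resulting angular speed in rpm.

Angular momentum about the spin axis is conserved since the torque about it is zero.
I₁ = 3.47 + 2(2.35)(1.09)² = 9.054 kg·m²; I₂ = 3.47 + 2(2.35)(0.606)² = 5.196 kg·m².
ω₂ = I₁ω₁ / I₂ = (9.054)(1.12 rad/s) / (5.196) = 1.952 rad/s = 18.64 rpm.

ω₂ ≈ 18.6 rpm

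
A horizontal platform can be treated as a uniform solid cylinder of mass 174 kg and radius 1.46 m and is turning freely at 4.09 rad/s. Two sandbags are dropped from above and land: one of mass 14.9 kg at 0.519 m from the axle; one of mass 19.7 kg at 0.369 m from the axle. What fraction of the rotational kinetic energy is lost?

fraction ≈ 0.0348

The added mass arrives with no angular momentum about the axle, and any external torque about the axle is negligible, so the system's angular momentum is conserved.
I_p = ½(174)(1.46)² = 185.4 kg·m².
Added inertia Σmr² = (14.9)(0.519)² + (19.7)(0.369)² = 6.696 kg·m²; I_f = 185.4 + 6.696 = 192.1 kg·m².
ω_f = I_p ω_i / I_f = (185.4)(4.09) / 192.1 = 3.947 rad/s.
KE_i = ½(185.4)(4.090 rad/s)² = 1551 J; KE_f = ½(192.1)(3.947)² = 1497 J.
Fraction lost = 0.03485.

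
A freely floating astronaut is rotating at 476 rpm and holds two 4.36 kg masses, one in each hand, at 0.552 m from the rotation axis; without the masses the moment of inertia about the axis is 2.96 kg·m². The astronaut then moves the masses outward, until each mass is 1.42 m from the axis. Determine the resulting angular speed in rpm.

ω₂ ≈ 130 rpm

Angular momentum about the spin axis is conserved since the torque about it is zero.
I₁ = 2.96 + 2(4.36)(0.552)² = 5.617 kg·m²; I₂ = 2.96 + 2(4.36)(1.42)² = 20.54 kg·m².
ω₂ = I₁ω₁ / I₂ = (5.617)(476 rpm) / (20.54) = 130.2 rpm.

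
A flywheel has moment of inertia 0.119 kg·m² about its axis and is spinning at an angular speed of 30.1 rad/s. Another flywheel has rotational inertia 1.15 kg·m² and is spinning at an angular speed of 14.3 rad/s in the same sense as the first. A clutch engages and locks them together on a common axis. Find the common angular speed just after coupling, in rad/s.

|ω_f| ≈ 15.8 rad/s

The coupling torques are internal; angular momentum about the shared axis is conserved.
Taking A's sense as positive: L = (0.1190)(30.1) + (1.150)(14.3) = 20.03 kg·m²·rad/s.
Combined I = 0.1190 + 1.150 = 1.269 kg·m².
ω_f = L / I = 20.03 / 1.269 = 15.78 rad/s.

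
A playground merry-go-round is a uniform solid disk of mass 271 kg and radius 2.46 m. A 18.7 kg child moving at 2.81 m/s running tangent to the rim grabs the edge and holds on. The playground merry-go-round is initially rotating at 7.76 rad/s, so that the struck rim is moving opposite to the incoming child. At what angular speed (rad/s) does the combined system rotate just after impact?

|ω_f| ≈ 6.68 rad/s

About the axle the impulsive forces during the collision are internal, so angular momentum about that axis is conserved.
I_p = ½(271)(2.46)² = 820.0 kg·m². Taking the sense of the child's angular momentum as positive, L_{child} = m v R = (18.7)(2.81)(2.46) = 129.3 kg·m²/s.
L_i = −I_p ω_p + m v R = −(820.0)(7.76) + 129.3 = -6234 kg·m²/s.
After sticking, I_f = I_p + m R² = 820.0 + (18.7)(2.46)² = 933.2 kg·m².
ω_f = L_i / I_f = -6234 / 933.2 = -6.680 rad/s.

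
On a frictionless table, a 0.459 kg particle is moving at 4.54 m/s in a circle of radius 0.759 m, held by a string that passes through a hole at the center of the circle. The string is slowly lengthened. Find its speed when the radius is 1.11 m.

v₂ ≈ 3.10 m/s

Central (radial) force ⇒ zero torque about the center ⇒ m v r is constant.
v₂ = v₁ r₁ / r₂ = (4.54)(0.759) / (1.11) = 3.104 m/s.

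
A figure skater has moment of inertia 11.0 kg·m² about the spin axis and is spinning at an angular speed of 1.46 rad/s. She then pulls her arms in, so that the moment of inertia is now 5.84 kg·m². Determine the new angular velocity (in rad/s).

Angular momentum about the spin axis is conserved since the torque about it is zero.
ω₂ = I₁ω₁ / I₂ = (11.00)(1.46 rad/s) / (5.840) = 2.750 rad/s.

ω₂ ≈ 2.75 rad/s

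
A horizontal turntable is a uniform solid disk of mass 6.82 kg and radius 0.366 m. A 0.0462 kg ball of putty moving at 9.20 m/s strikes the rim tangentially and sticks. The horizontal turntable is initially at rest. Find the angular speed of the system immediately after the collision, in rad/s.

About the axle the impulsive forces during the collision are internal, so angular momentum about that axis is conserved.
I_p = ½(6.82)(0.366)² = 0.4568 kg·m². Taking the sense of the ball of putty's angular momentum as positive, L_{ball} = m v R = (0.0462)(9.20)(0.366) = 0.1556 kg·m²/s.
L_i = 0 + 0.1556 = 0.1556 kg·m²/s.
After sticking, I_f = I_p + m R² = 0.4568 + (0.0462)(0.366)² = 0.4630 kg·m².
ω_f = L_i / I_f = 0.1556 / 0.4630 = 0.3360 rad/s.

|ω_f| ≈ 0.336 rad/s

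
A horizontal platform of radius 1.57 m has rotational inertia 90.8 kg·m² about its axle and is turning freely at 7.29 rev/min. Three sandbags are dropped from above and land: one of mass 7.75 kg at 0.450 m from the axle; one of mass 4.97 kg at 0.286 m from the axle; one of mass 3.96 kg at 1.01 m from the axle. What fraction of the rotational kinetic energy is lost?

The added mass arrives with no angular momentum about the axle, and any external torque about the axle is negligible, so the system's angular momentum is conserved.
Added inertia Σmr² = (7.75)(0.450)² + (4.97)(0.286)² + (3.96)(1.01)² = 6.015 kg·m²; I_f = 90.80 + 6.015 = 96.82 kg·m².
ω_f = I_p ω_i / I_f = (90.80)(7.29) / 96.82 = 6.837 rpm.
KE_i = ½(90.80)(0.7634 rad/s)² = 26.46 J; KE_f = ½(96.82)(0.7160)² = 24.81 J.
Fraction lost = 0.06213.

fraction ≈ 0.0621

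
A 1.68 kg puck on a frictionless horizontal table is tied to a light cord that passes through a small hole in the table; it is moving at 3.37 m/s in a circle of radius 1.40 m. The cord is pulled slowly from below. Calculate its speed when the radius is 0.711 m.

Central (radial) force ⇒ zero torque about the center ⇒ m v r is constant.
v₂ = v₁ r₁ / r₂ = (3.37)(1.40) / (0.711) = 6.636 m/s.

v₂ ≈ 6.64 m/s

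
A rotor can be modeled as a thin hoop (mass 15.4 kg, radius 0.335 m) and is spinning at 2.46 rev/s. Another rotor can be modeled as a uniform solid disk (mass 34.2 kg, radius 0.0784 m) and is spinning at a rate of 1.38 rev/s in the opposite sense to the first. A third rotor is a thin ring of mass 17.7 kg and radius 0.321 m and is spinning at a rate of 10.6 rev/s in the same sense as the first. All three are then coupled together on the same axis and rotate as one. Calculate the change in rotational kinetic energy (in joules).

ΔKE ≈ -1290 J

No external torque acts about the common axis, so total angular momentum is conserved.
Moments of inertia: I_A = (15.4)(0.335)² = 1.728 kg·m²; I_B = ½(34.2)(0.0784)² = 0.1051 kg·m²; I_C = (17.7)(0.321)² = 1.824 kg·m².
Taking A's sense as positive: L = (1.728)(2.46) − (0.1051)(1.38) + (1.824)(10.6) = 23.44 kg·m²·rev/s.
Combined I = 1.728 + 0.1051 + 1.824 = 3.657 kg·m².
ω_f = L / I = 23.44 / 3.657 = 6.409 rev/s.
KE_i = ½ΣIω² = 4255 J; KE_f = ½(3.657)(40.27)² = 2965 J.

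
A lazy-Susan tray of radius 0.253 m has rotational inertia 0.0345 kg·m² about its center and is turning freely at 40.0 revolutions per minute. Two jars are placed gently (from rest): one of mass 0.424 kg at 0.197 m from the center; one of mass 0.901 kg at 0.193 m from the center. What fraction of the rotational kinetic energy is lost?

The added mass arrives with no angular momentum about the center, and any external torque about the center is negligible, so the system's angular momentum is conserved.
Added inertia Σmr² = (0.424)(0.197)² + (0.901)(0.193)² = 0.05002 kg·m²; I_f = 0.03450 + 0.05002 = 0.08452 kg·m².
ω_f = I_p ω_i / I_f = (0.03450)(40.0) / 0.08452 = 16.33 rpm.
KE_i = ½(0.03450)(4.189 rad/s)² = 0.3027 J; KE_f = ½(0.08452)(1.710)² = 0.1236 J.
Fraction lost = 0.5918.

fraction ≈ 0.592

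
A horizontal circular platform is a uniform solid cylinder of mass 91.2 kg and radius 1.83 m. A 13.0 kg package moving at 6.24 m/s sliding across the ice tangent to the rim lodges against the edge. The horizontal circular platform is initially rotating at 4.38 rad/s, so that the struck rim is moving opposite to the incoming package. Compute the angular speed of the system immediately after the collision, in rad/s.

The axle reaction passes through the central axle and exerts no torque about it; angular momentum about the central axle is conserved through the impact.
I_p = ½(91.2)(1.83)² = 152.7 kg·m². Taking the sense of the package's angular momentum as positive, L_{package} = m v R = (13.0)(6.24)(1.83) = 148.4 kg·m²/s.
L_i = −I_p ω_p + m v R = −(152.7)(4.38) + 148.4 = -520.4 kg·m²/s.
After sticking, I_f = I_p + m R² = 152.7 + (13.0)(1.83)² = 196.2 kg·m².
ω_f = L_i / I_f = -520.4 / 196.2 = -2.652 rad/s.

|ω_f| ≈ 2.65 rad/s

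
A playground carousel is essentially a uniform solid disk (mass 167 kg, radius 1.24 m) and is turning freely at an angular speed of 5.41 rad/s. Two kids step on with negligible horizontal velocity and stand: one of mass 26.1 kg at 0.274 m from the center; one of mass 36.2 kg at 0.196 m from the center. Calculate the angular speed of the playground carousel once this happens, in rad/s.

No external torque acts about the center; L_before = L_after.
I_p = ½(167)(1.24)² = 128.4 kg·m².
Added inertia Σmr² = (26.1)(0.274)² + (36.2)(0.196)² = 3.350 kg·m²; I_f = 128.4 + 3.350 = 131.7 kg·m².
ω_f = I_p ω_i / I_f = (128.4)(5.41) / 131.7 = 5.272 rad/s.

ω_f ≈ 5.27 rad/s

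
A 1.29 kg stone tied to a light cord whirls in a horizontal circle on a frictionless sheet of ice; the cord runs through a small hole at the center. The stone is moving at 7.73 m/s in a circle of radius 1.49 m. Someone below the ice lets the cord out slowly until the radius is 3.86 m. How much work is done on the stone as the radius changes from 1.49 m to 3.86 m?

Central (radial) force ⇒ zero torque about the center ⇒ m v r is constant.
v₂ = v₁ r₁ / r₂ = (7.73)(1.49) / (3.86) = 2.984 m/s.
W = ΔKE = ½m(v₂² − v₁²) = -32.80 J.

W ≈ -32.8 J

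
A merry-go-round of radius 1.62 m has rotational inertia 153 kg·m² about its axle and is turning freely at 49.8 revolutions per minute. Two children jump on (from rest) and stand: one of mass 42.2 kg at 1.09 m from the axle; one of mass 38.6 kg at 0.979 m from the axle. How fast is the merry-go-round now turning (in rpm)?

The added mass arrives with no angular momentum about the axle, and any external torque about the axle is negligible, so the system's angular momentum is conserved.
Added inertia Σmr² = (42.2)(1.09)² + (38.6)(0.979)² = 87.13 kg·m²; I_f = 153.0 + 87.13 = 240.1 kg·m².
ω_f = I_p ω_i / I_f = (153.0)(49.8) / 240.1 = 31.73 rpm.

ω_f ≈ 31.7 rpm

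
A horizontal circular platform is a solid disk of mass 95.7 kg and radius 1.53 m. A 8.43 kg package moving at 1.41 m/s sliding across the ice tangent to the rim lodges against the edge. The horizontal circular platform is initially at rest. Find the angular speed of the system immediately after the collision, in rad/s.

|ω_f| ≈ 0.138 rad/s

The axle reaction passes through the central axle and exerts no torque about it; angular momentum about the central axle is conserved through the impact.
I_p = ½(95.7)(1.53)² = 112.0 kg·m². Taking the sense of the package's angular momentum as positive, L_{package} = m v R = (8.43)(1.41)(1.53) = 18.19 kg·m²/s.
L_i = 0 + 18.19 = 18.19 kg·m²/s.
After sticking, I_f = I_p + m R² = 112.0 + (8.43)(1.53)² = 131.7 kg·m².
ω_f = L_i / I_f = 18.19 / 131.7 = 0.1380 rad/s.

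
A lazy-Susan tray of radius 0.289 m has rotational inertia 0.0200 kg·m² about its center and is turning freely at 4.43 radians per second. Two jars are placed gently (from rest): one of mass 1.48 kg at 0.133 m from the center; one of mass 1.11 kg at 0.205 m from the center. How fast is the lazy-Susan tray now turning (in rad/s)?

The added mass arrives with no angular momentum about the center, and any external torque about the center is negligible, so the system's angular momentum is conserved.
Added inertia Σmr² = (1.48)(0.133)² + (1.11)(0.205)² = 0.07283 kg·m²; I_f = 0.02000 + 0.07283 = 0.09283 kg·m².
ω_f = I_p ω_i / I_f = (0.02000)(4.43) / 0.09283 = 0.9545 rad/s.

ω_f ≈ 0.954 rad/s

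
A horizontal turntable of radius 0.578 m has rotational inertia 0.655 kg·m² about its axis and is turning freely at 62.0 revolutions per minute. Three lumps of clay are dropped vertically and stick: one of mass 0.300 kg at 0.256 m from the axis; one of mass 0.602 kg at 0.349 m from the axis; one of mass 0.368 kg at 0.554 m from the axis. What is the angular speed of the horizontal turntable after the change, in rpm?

ω_f ≈ 47.2 rpm

No external torque acts about the axis; L_before = L_after.
Added inertia Σmr² = (0.300)(0.256)² + (0.602)(0.349)² + (0.368)(0.554)² = 0.2059 kg·m²; I_f = 0.6550 + 0.2059 = 0.8609 kg·m².
ω_f = I_p ω_i / I_f = (0.6550)(62.0) / 0.8609 = 47.17 rpm.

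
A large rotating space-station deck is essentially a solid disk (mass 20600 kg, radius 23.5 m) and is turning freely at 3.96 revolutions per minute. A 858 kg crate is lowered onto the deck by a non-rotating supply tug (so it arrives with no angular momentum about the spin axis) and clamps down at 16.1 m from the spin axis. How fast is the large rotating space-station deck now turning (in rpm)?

ω_f ≈ 3.81 rpm

The added mass arrives with no angular momentum about the spin axis, and any external torque about the spin axis is negligible, so the system's angular momentum is conserved.
I_p = ½(20600)(23.5)² = 5.688e+06 kg·m².
Added inertia Σmr² = (858)(16.1)² = 2.224e+05 kg·m²; I_f = 5.688e+06 + 2.224e+05 = 5.911e+06 kg·m².
ω_f = I_p ω_i / I_f = (5.688e+06)(3.96) / 5.911e+06 = 3.811 rpm.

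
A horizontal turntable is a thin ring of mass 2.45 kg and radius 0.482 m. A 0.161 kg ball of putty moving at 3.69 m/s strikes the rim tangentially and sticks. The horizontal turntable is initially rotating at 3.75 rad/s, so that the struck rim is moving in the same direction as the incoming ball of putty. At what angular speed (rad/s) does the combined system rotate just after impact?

The axle reaction passes through the axle and exerts no torque about it; angular momentum about the axle is conserved through the impact.
I_p = (2.45)(0.482)² = 0.5692 kg·m². Taking the sense of the ball of putty's angular momentum as positive, L_{ball} = m v R = (0.161)(3.69)(0.482) = 0.2864 kg·m²/s.
L_i = +I_p ω_p + m v R = +(0.5692)(3.75) + 0.2864 = 2.421 kg·m²/s.
After sticking, I_f = I_p + m R² = 0.5692 + (0.161)(0.482)² = 0.6066 kg·m².
ω_f = L_i / I_f = 2.421 / 0.6066 = 3.991 rad/s.

|ω_f| ≈ 3.99 rad/s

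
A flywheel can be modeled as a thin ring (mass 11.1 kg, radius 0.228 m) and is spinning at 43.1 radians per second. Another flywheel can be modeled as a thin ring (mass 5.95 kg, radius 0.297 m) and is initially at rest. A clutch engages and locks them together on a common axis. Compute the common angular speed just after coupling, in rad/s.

|ω_f| ≈ 22.6 rad/s

No external torque acts about the common axis, so total angular momentum is conserved.
Moments of inertia: I_A = (11.1)(0.228)² = 0.5770 kg·m²; I_B = (5.95)(0.297)² = 0.5248 kg·m².
Taking A's sense as positive: L = (0.5770)(43.1) = 24.87 kg·m²·rad/s.
Combined I = 0.5770 + 0.5248 = 1.102 kg·m².
ω_f = L / I = 24.87 / 1.102 = 22.57 rad/s.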